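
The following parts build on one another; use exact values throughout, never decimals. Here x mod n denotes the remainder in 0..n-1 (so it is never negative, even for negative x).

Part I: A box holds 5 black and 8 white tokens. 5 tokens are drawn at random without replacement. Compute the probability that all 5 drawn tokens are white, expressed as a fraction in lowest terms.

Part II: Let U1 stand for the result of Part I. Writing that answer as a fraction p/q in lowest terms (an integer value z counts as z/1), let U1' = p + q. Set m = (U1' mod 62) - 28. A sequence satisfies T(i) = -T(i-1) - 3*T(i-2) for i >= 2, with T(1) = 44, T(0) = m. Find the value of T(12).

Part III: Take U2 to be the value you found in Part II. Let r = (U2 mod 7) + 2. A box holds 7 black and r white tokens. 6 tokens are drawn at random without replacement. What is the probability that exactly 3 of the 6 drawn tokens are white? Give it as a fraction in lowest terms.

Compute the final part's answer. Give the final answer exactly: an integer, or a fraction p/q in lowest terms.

Part I: total draws C(13,5) = 1287; favorable C(8,5) = 56; P = 56/1287; answer 56/1287
Part II: U1 = 56/1287; threaded value p + q = 1343; m = 13; T(2) = -1*(44) - 3*(13) = -83; iterating: T(2)=-83, T(3)=-49, T(4)=298, T(5)=-151, T(6)=-743, T(7)=1196, T(8)=1033, T(9)=-4621, T(10)=1522, T(11)=12341, T(12)=-16907; answer -16907
Part III: U2 = -16907; r = 7; total draws C(14,6) = 3003; favorable C(7,3)*C(7,3) = 1225; P = 175/429; answer 175/429

175/429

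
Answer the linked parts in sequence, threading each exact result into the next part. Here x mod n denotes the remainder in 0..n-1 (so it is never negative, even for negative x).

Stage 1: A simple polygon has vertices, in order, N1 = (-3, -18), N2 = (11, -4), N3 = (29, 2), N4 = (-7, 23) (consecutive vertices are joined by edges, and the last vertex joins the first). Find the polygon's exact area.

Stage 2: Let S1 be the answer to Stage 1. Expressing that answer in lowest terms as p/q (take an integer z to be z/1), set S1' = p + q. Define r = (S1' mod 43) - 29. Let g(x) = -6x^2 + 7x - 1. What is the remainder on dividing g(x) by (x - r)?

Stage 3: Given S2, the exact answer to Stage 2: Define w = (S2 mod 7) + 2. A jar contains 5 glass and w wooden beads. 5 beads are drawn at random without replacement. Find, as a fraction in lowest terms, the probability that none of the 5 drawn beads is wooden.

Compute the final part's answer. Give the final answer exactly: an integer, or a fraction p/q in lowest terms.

1/56

Stage 1: cross terms: (-3*-4 - 11*-18)=210, (11*2 - 29*-4)=138, (29*23 - -7*2)=681, (-7*-18 - -3*23)=195; twice the area = |1224| = 1224; area = 612; answer 612
Stage 2: S1 = 612; threaded value p + q = 613; r = -18; remainder = value at the root: -6*(-18)^2 + 7*(-18)^1 - 1 = (-1944) + (-126) + (-1) = -2071; answer -2071
Stage 3: S2 = -2071; w = 3; total draws C(8,5) = 56; favorable C(5,5) = 1; P = 1/56; answer 1/56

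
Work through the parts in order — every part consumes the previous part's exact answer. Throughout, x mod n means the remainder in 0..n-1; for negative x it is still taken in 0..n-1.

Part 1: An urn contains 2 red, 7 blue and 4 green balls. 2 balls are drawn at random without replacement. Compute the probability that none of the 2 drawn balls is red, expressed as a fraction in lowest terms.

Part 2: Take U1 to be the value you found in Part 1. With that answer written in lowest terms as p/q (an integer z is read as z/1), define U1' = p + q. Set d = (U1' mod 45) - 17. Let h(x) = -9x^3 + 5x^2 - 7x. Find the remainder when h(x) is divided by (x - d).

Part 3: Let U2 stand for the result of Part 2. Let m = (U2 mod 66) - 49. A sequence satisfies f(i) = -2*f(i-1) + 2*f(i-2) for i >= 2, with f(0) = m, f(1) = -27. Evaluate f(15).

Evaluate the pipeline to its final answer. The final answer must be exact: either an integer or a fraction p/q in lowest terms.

Part 1: total draws C(13,2) = 78; favorable C(11,2) = 55; P = 55/78; answer 55/78
Part 2: U1 = 55/78; threaded value p + q = 133; d = 26; remainder = value at the root: -9*(26)^3 + 5*(26)^2 - 7*(26)^1 = (-158184) + (3380) + (-182) = -154986; answer -154986
Part 3: U2 = -154986; m = -1; f(2) = -2*(-27) + 2*(-1) = 52; iterating: f(2)=52, f(3)=-158, f(4)=420, f(5)=-1156, f(6)=3152, f(7)=-8616, f(8)=23536, f(9)=-64304, f(10)=175680, f(11)=-479968, f(12)=1311296, f(13)=-3582528, f(14)=9787648, f(15)=-26740352; answer -26740352

-26740352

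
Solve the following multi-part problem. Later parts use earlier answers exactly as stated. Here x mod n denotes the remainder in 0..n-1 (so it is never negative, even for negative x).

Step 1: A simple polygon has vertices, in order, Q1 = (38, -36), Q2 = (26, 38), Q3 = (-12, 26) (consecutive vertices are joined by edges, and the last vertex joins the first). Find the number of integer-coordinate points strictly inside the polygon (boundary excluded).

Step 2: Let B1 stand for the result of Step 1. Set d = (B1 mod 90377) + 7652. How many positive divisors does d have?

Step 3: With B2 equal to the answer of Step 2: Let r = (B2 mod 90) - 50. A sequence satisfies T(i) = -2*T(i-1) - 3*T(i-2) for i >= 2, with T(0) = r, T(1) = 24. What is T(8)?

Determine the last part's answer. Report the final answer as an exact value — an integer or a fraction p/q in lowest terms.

Step 1: cross terms: (38*38 - 26*-36)=2380, (26*26 - -12*38)=1132, (-12*-36 - 38*26)=-556; twice the area = |2956| = 2956; area = 1478; boundary points = 2 + 2 + 2 = 6; strictly interior points = area - boundary/2 + 1 = 1476; answer 1476
Step 2: B1 = 1476; d = 9128; 9128 = 2^3 * 7 * 163; number of divisors = (3+1) * (1+1) * (1+1) = 16; answer 16
Step 3: B2 = 16; r = -34; T(2) = -2*(24) - 3*(-34) = 54; iterating: T(2)=54, T(3)=-180, T(4)=198, T(5)=144, T(6)=-882, T(7)=1332, T(8)=-18; answer -18

-18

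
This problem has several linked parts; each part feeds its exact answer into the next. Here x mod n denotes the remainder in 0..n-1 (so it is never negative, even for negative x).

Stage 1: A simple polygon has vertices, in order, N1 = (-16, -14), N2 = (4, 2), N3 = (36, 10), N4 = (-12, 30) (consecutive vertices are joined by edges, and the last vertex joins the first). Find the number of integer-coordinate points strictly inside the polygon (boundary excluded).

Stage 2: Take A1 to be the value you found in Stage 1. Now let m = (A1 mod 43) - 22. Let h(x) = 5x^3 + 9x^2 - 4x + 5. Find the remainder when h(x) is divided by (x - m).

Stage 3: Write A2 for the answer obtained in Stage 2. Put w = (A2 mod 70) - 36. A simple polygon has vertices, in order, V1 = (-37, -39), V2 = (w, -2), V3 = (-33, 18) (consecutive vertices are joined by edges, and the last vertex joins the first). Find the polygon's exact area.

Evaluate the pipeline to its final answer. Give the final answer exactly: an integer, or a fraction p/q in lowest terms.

97

Stage 1: cross terms: (-16*2 - 4*-14)=24, (4*10 - 36*2)=-32, (36*30 - -12*10)=1200, (-12*-14 - -16*30)=648; twice the area = |1840| = 1840; area = 920; boundary points = 4 + 8 + 4 + 4 = 20; strictly interior points = area - boundary/2 + 1 = 911; answer 911
Stage 2: A1 = 911; m = -14; remainder = value at the root: 5*(-14)^3 + 9*(-14)^2 - 4*(-14)^1 + 5 = (-13720) + (1764) + (56) + (5) = -11895; answer -11895
Stage 3: A2 = -11895; w = -31; cross terms: (-37*-2 - -31*-39)=-1135, (-31*18 - -33*-2)=-624, (-33*-39 - -37*18)=1953; twice the area = |194| = 194; area = 97; answer 97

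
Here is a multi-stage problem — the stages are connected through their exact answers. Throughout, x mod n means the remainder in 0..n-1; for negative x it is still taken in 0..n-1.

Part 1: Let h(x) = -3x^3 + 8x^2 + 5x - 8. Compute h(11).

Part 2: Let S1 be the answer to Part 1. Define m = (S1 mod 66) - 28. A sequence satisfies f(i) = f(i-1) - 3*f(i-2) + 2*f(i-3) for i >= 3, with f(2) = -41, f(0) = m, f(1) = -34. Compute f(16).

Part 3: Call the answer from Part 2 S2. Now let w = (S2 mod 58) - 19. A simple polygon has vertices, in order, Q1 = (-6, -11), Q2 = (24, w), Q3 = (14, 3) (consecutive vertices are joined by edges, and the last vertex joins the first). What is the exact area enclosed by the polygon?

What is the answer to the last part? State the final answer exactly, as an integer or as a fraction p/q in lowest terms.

Part 1: -3*(11)^3 + 8*(11)^2 + 5*(11)^1 - 8 = (-3993) + (968) + (55) + (-8) = -2978; answer -2978
Part 2: S1 = -2978; m = 30; f(3) = 1*(-41) - 3*(-34) + 2*(30) = 121; iterating: f(3)=121, f(4)=176, f(5)=-269, f(6)=-555, f(7)=604, f(8)=1731, f(9)=-1191, f(10)=-5176, f(11)=1859, f(12)=15005, f(13)=-924, f(14)=-42221, f(15)=-9439, f(16)=115376; answer 115376
Part 3: S2 = 115376; w = -5; cross terms: (-6*-5 - 24*-11)=294, (24*3 - 14*-5)=142, (14*-11 - -6*3)=-136; twice the area = |300| = 300; area = 150; answer 150

150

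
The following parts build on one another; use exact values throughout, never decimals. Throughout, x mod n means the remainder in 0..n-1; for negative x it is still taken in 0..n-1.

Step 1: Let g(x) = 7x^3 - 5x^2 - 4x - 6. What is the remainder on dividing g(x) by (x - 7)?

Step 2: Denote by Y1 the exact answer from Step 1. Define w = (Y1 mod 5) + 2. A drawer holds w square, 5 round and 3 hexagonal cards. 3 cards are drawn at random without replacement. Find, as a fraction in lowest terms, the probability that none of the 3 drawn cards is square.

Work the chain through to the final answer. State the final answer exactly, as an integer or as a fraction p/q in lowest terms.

Step 1: remainder = value at the root: 7*(7)^3 - 5*(7)^2 - 4*(7)^1 - 6 = (2401) + (-245) + (-28) + (-6) = 2122; answer 2122
Step 2: Y1 = 2122; w = 4; total draws C(12,3) = 220; favorable C(8,3) = 56; P = 14/55; answer 14/55

14/55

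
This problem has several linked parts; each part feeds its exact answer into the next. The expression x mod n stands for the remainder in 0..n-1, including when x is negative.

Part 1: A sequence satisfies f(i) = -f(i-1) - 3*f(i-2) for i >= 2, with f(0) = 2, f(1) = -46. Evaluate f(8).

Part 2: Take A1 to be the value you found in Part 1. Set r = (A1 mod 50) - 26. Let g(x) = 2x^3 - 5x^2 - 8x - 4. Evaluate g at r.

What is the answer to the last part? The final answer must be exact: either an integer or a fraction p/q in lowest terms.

-6360

Part 1: f(2) = -1*(-46) - 3*(2) = 40; iterating: f(2)=40, f(3)=98, f(4)=-218, f(5)=-76, f(6)=730, f(7)=-502, f(8)=-1688; answer -1688
Part 2: A1 = -1688; r = -14; 2*(-14)^3 - 5*(-14)^2 - 8*(-14)^1 - 4 = (-5488) + (-980) + (112) + (-4) = -6360; answer -6360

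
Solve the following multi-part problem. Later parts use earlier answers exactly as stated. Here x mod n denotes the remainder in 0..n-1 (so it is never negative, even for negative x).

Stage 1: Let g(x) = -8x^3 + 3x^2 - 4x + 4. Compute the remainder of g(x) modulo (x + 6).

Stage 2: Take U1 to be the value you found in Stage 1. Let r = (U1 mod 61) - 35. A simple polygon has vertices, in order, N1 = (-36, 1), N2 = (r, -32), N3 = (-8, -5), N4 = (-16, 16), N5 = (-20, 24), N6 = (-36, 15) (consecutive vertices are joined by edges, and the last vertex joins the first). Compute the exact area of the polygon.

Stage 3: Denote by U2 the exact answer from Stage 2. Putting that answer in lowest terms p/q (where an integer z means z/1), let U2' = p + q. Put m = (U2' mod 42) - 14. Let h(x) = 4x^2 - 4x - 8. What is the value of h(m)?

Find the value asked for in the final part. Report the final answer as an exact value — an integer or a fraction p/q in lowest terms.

72

Stage 1: remainder = value at the root: -8*(-6)^3 + 3*(-6)^2 - 4*(-6)^1 + 4 = (1728) + (108) + (24) + (4) = 1864; answer 1864
Stage 2: U1 = 1864; r = -1; cross terms: (-36*-32 - -1*1)=1153, (-1*-5 - -8*-32)=-251, (-8*16 - -16*-5)=-208, (-16*24 - -20*16)=-64, (-20*15 - -36*24)=564, (-36*1 - -36*15)=504; twice the area = |1698| = 1698; area = 849; answer 849
Stage 3: U2 = 849; threaded value p + q = 850; m = -4; 4*(-4)^2 - 4*(-4)^1 - 8 = (64) + (16) + (-8) = 72; answer 72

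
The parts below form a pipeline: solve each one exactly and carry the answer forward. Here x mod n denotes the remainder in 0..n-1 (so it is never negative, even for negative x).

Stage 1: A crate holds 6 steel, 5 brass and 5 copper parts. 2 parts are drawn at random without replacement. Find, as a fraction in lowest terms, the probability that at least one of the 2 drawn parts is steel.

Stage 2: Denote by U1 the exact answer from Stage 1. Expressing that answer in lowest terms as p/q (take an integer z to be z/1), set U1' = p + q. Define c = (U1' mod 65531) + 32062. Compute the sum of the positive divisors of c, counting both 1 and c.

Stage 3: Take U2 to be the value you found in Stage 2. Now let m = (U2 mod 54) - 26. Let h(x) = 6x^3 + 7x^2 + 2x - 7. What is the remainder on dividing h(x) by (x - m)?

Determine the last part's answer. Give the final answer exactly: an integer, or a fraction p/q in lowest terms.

-45247

Stage 1: total draws C(16,2) = 120; complement C(10,2) = 45; favorable 120 - 45 = 75; P = 5/8; answer 5/8
Stage 2: U1 = 5/8; threaded value p + q = 13; c = 32075; 32075 = 5^2 * 1283; sigma = (1 + 5 + 25) * (1 + 1283) = 31 * 1284 = 39804; answer 39804
Stage 3: U2 = 39804; m = -20; remainder = value at the root: 6*(-20)^3 + 7*(-20)^2 + 2*(-20)^1 - 7 = (-48000) + (2800) + (-40) + (-7) = -45247; answer -45247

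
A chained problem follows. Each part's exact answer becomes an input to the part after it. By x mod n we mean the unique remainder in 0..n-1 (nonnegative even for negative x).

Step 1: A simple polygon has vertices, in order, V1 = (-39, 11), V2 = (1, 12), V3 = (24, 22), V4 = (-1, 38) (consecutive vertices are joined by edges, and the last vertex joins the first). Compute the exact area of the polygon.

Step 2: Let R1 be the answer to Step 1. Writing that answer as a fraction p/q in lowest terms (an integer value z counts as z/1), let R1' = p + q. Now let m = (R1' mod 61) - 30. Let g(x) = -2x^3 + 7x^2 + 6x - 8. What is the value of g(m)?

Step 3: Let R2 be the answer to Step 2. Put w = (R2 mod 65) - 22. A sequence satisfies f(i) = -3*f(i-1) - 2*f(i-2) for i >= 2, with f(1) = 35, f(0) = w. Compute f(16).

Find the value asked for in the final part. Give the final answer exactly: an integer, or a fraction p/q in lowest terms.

-4063143

Step 1: cross terms: (-39*12 - 1*11)=-479, (1*22 - 24*12)=-266, (24*38 - -1*22)=934, (-1*11 - -39*38)=1471; twice the area = |1660| = 1660; area = 830; answer 830
Step 2: R1 = 830; threaded value p + q = 831; m = 8; -2*(8)^3 + 7*(8)^2 + 6*(8)^1 - 8 = (-1024) + (448) + (48) + (-8) = -536; answer -536
Step 3: R2 = -536; w = 27; f(2) = -3*(35) - 2*(27) = -159; iterating: f(2)=-159, f(3)=407, f(4)=-903, f(5)=1895, f(6)=-3879, f(7)=7847, f(8)=-15783, f(9)=31655, f(10)=-63399, f(11)=126887, f(12)=-253863, f(13)=507815, f(14)=-1015719, f(15)=2031527, f(16)=-4063143; answer -4063143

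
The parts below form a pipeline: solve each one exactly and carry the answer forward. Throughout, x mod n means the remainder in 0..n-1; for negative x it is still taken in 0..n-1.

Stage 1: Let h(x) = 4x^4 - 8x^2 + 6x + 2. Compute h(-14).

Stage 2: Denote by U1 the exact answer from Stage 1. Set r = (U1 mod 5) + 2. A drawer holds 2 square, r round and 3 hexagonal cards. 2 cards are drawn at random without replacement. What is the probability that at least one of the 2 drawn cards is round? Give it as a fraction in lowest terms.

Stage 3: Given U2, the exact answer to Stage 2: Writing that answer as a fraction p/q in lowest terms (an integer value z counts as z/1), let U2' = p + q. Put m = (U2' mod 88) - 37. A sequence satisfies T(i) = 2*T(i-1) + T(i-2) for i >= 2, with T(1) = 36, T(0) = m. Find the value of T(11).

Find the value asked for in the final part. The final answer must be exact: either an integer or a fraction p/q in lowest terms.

166250

Stage 1: 4*(-14)^4 - 8*(-14)^2 + 6*(-14)^1 + 2 = (153664) + (-1568) + (-84) + (2) = 152014; answer 152014
Stage 2: U1 = 152014; r = 6; total draws C(11,2) = 55; complement C(5,2) = 10; favorable 55 - 10 = 45; P = 9/11; answer 9/11
Stage 3: U2 = 9/11; threaded value p + q = 20; m = -17; T(2) = 2*(36) + 1*(-17) = 55; iterating: T(2)=55, T(3)=146, T(4)=347, T(5)=840, T(6)=2027, T(7)=4894, T(8)=11815, T(9)=28524, T(10)=68863, T(11)=166250; answer 166250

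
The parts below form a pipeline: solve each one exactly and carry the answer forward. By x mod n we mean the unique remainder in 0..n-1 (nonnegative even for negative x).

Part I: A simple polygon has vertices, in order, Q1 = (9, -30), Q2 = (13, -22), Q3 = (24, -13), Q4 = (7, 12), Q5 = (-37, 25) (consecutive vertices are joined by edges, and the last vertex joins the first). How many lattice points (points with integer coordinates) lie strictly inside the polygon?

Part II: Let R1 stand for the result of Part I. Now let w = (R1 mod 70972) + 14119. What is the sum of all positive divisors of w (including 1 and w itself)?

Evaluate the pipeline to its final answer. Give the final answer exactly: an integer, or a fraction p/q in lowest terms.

Part I: cross terms: (9*-22 - 13*-30)=192, (13*-13 - 24*-22)=359, (24*12 - 7*-13)=379, (7*25 - -37*12)=619, (-37*-30 - 9*25)=885; twice the area = |2434| = 2434; area = 1217; boundary points = 4 + 1 + 1 + 1 + 1 = 8; strictly interior points = area - boundary/2 + 1 = 1214; answer 1214
Part II: R1 = 1214; w = 15333; 15333 = 3 * 19 * 269; sigma = (1 + 3) * (1 + 19) * (1 + 269) = 4 * 20 * 270 = 21600; answer 21600

21600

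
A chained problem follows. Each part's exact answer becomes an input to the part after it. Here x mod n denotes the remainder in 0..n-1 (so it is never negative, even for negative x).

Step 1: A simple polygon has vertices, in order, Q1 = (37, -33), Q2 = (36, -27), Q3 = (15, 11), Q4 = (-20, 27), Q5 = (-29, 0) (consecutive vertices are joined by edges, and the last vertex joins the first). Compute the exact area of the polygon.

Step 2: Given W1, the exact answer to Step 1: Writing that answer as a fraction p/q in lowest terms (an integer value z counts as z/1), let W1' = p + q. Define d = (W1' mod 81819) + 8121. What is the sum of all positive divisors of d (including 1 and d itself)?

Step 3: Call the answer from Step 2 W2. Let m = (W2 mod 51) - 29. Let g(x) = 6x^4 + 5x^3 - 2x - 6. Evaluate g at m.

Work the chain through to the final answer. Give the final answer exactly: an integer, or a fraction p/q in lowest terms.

81207

Step 1: cross terms: (37*-27 - 36*-33)=189, (36*11 - 15*-27)=801, (15*27 - -20*11)=625, (-20*0 - -29*27)=783, (-29*-33 - 37*0)=957; twice the area = |3355| = 3355; area = 3355/2; answer 3355/2
Step 2: W1 = 3355/2; threaded value p + q = 3357; d = 11478; 11478 = 2 * 3 * 1913; sigma = (1 + 2) * (1 + 3) * (1 + 1913) = 3 * 4 * 1914 = 22968; answer 22968
Step 3: W2 = 22968; m = -11; 6*(-11)^4 + 5*(-11)^3 - 2*(-11)^1 - 6 = (87846) + (-6655) + (22) + (-6) = 81207; answer 81207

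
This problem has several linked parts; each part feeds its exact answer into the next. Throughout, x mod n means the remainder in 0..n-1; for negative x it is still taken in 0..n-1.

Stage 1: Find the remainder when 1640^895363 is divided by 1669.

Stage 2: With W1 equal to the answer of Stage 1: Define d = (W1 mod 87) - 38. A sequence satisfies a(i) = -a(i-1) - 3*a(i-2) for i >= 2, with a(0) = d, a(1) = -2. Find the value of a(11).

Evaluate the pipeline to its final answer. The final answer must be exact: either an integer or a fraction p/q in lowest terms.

Stage 1: squarings mod 1669: 1640^1=1640, 1640^2=841, 1640^4=1294, 1640^8=429, 1640^16=451, 1640^32=1452, 1640^64=357, 1640^128=605, 1640^256=514, 1640^512=494, 1640^1024=362, 1640^2048=862, 1640^4096=339, 1640^8192=1429, 1640^16384=854, 1640^32768=1632, 1640^65536=1369, 1640^131072=1543, 1640^262144=855, 1640^524288=3; 1640^895363 = 1640^1 * 1640^2 * 1640^128 * 1640^256 * 1640^2048 * 1640^8192 * 1640^32768 * 1640^65536 * 1640^262144 * 1640^524288 = 1312 (mod 1669); answer 1312
Stage 2: W1 = 1312; d = -31; a(2) = -1*(-2) - 3*(-31) = 95; iterating: a(2)=95, a(3)=-89, a(4)=-196, a(5)=463, a(6)=125, a(7)=-1514, a(8)=1139, a(9)=3403, a(10)=-6820, a(11)=-3389; answer -3389

-3389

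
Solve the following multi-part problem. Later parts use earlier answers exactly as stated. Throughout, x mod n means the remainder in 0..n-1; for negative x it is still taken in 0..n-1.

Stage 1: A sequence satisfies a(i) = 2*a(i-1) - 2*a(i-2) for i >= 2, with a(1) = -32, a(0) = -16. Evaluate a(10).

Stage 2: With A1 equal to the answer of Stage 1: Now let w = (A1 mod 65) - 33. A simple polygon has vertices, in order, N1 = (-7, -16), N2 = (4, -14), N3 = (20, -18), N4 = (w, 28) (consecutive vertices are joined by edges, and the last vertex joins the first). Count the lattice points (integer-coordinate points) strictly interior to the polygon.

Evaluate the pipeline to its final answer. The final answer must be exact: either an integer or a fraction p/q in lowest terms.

Stage 1: a(2) = 2*(-32) - 2*(-16) = -32; iterating: a(2)=-32, a(3)=0, a(4)=64, a(5)=128, a(6)=128, a(7)=0, a(8)=-256, a(9)=-512, a(10)=-512; answer -512
Stage 2: A1 = -512; w = -25; cross terms: (-7*-14 - 4*-16)=162, (4*-18 - 20*-14)=208, (20*28 - -25*-18)=110, (-25*-16 - -7*28)=596; twice the area = |1076| = 1076; area = 538; boundary points = 1 + 4 + 1 + 2 = 8; strictly interior points = area - boundary/2 + 1 = 535; answer 535

535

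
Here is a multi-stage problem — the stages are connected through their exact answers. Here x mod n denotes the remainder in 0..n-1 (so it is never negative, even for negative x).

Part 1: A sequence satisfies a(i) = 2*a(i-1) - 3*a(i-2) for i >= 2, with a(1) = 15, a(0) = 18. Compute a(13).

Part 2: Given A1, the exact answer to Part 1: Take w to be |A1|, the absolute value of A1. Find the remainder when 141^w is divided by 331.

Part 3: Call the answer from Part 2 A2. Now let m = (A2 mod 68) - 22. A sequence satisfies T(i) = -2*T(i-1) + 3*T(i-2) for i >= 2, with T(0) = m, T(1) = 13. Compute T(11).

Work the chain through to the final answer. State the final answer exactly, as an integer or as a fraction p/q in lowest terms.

Part 1: a(2) = 2*(15) - 3*(18) = -24; iterating: a(2)=-24, a(3)=-93, a(4)=-114, a(5)=51, a(6)=444, a(7)=735, a(8)=138, a(9)=-1929, a(10)=-4272, a(11)=-2757, a(12)=7302, a(13)=22875; answer 22875
Part 2: A1 = 22875; w = 22875; squarings mod 331: 141^1=141, 141^2=21, 141^4=110, 141^8=184, 141^16=94, 141^32=230, 141^64=271, 141^128=290, 141^256=26, 141^512=14, 141^1024=196, 141^2048=20, 141^4096=69, 141^8192=127, 141^16384=241; 141^22875 = 141^1 * 141^2 * 141^8 * 141^16 * 141^64 * 141^256 * 141^2048 * 141^4096 * 141^16384 = 274 (mod 331); answer 274
Part 3: A2 = 274; m = -20; T(2) = -2*(13) + 3*(-20) = -86; iterating: T(2)=-86, T(3)=211, T(4)=-680, T(5)=1993, T(6)=-6026, T(7)=18031, T(8)=-54140, T(9)=162373, T(10)=-487166, T(11)=1461451; answer 1461451

1461451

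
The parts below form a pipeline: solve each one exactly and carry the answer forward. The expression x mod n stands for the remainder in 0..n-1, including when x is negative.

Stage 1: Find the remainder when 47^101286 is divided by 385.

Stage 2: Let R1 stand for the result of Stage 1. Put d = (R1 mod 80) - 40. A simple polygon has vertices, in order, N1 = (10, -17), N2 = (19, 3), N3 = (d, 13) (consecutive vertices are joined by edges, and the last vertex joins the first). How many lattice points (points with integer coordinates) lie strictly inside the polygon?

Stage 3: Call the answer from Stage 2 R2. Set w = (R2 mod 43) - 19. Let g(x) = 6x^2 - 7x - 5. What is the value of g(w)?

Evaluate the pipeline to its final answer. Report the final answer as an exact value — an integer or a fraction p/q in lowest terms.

1269

Stage 1: squarings mod 385: 47^1=47, 47^2=284, 47^4=191, 47^8=291, 47^16=366, 47^32=361, 47^64=191, 47^128=291, 47^256=366, 47^512=361, 47^1024=191, 47^2048=291, 47^4096=366, 47^8192=361, 47^16384=191, 47^32768=291, 47^65536=366; 47^101286 = 47^2 * 47^4 * 47^32 * 47^128 * 47^256 * 47^512 * 47^2048 * 47^32768 * 47^65536 = 344 (mod 385); answer 344
Stage 2: R1 = 344; d = -16; cross terms: (10*3 - 19*-17)=353, (19*13 - -16*3)=295, (-16*-17 - 10*13)=142; twice the area = |790| = 790; area = 395; boundary points = 1 + 5 + 2 = 8; strictly interior points = area - boundary/2 + 1 = 392; answer 392
Stage 3: R2 = 392; w = -14; 6*(-14)^2 - 7*(-14)^1 - 5 = (1176) + (98) + (-5) = 1269; answer 1269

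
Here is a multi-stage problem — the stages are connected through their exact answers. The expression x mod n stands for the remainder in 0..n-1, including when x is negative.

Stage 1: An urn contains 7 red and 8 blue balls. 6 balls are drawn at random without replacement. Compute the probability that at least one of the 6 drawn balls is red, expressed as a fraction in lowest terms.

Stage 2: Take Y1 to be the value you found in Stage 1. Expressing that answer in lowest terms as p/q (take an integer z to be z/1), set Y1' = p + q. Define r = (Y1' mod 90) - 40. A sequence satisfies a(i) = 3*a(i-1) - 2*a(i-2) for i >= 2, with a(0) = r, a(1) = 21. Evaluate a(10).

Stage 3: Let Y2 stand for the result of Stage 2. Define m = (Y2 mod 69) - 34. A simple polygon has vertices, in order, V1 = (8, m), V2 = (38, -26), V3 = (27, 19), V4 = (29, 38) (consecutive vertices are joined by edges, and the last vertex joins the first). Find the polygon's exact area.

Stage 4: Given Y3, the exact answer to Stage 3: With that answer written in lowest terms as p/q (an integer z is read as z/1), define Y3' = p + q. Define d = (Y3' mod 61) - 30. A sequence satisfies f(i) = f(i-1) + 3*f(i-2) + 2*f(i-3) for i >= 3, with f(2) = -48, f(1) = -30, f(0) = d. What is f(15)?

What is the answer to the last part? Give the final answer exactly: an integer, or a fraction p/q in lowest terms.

Stage 1: total draws C(15,6) = 5005; complement C(8,6) = 28; favorable 5005 - 28 = 4977; P = 711/715; answer 711/715
Stage 2: Y1 = 711/715; threaded value p + q = 1426; r = 36; a(2) = 3*(21) - 2*(36) = -9; iterating: a(2)=-9, a(3)=-69, a(4)=-189, a(5)=-429, a(6)=-909, a(7)=-1869, a(8)=-3789, a(9)=-7629, a(10)=-15309; answer -15309
Stage 3: Y2 = -15309; m = -25; cross terms: (8*-26 - 38*-25)=742, (38*19 - 27*-26)=1424, (27*38 - 29*19)=475, (29*-25 - 8*38)=-1029; twice the area = |1612| = 1612; area = 806; answer 806
Stage 4: Y3 = 806; threaded value p + q = 807; d = -16; f(3) = 1*(-48) + 3*(-30) + 2*(-16) = -170; iterating: f(3)=-170, f(4)=-374, f(5)=-980, f(6)=-2442, f(7)=-6130, f(8)=-15416, f(9)=-38690, f(10)=-97198, f(11)=-244100, f(12)=-613074, f(13)=-1539770, f(14)=-3867192, f(15)=-9712650; answer -9712650

-9712650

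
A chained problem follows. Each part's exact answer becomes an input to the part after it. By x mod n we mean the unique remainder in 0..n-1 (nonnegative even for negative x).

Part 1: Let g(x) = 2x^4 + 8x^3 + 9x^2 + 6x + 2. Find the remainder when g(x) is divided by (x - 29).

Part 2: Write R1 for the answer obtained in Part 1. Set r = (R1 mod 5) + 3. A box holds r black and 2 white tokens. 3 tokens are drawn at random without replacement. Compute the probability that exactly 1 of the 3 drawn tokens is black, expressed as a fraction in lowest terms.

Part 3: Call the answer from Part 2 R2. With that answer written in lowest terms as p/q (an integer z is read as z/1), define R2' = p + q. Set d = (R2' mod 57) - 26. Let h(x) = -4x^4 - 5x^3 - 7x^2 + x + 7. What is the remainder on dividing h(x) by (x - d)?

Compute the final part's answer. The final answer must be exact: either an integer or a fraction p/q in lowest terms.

-104448

Part 1: remainder = value at the root: 2*(29)^4 + 8*(29)^3 + 9*(29)^2 + 6*(29)^1 + 2 = (1414562) + (195112) + (7569) + (174) + (2) = 1617419; answer 1617419
Part 2: R1 = 1617419; r = 7; total draws C(9,3) = 84; favorable C(7,1)*C(2,2) = 7; P = 1/12; answer 1/12
Part 3: R2 = 1/12; threaded value p + q = 13; d = -13; remainder = value at the root: -4*(-13)^4 - 5*(-13)^3 - 7*(-13)^2 + 1*(-13)^1 + 7 = (-114244) + (10985) + (-1183) + (-13) + (7) = -104448; answer -104448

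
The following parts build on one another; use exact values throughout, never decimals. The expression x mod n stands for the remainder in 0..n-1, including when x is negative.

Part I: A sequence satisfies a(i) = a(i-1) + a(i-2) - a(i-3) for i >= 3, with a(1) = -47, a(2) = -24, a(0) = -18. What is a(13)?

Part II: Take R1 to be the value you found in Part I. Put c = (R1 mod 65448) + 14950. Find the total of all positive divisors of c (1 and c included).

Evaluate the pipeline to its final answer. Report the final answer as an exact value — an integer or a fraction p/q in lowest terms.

96384

Part I: a(3) = 1*(-24) + 1*(-47) - 1*(-18) = -53; iterating: a(3)=-53, a(4)=-30, a(5)=-59, a(6)=-36, a(7)=-65, a(8)=-42, a(9)=-71, a(10)=-48, a(11)=-77, a(12)=-54, a(13)=-83; answer -83
Part II: R1 = -83; c = 80315; 80315 = 5 * 16063; sigma = (1 + 5) * (1 + 16063) = 6 * 16064 = 96384; answer 96384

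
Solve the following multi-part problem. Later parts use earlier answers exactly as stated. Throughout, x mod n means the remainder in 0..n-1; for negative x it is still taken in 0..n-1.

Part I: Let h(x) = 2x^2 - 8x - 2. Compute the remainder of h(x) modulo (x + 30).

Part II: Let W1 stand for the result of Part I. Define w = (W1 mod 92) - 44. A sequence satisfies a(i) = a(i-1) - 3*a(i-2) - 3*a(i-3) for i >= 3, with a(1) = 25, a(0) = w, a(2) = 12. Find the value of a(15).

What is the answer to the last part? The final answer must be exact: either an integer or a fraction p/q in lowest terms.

-208443

Part I: remainder = value at the root: 2*(-30)^2 - 8*(-30)^1 - 2 = (1800) + (240) + (-2) = 2038; answer 2038
Part II: W1 = 2038; w = -30; a(3) = 1*(12) - 3*(25) - 3*(-30) = 27; iterating: a(3)=27, a(4)=-84, a(5)=-201, a(6)=-30, a(7)=825, a(8)=1518, a(9)=-867, a(10)=-7896, a(11)=-9849, a(12)=16440, a(13)=69675, a(14)=49902, a(15)=-208443; answer -208443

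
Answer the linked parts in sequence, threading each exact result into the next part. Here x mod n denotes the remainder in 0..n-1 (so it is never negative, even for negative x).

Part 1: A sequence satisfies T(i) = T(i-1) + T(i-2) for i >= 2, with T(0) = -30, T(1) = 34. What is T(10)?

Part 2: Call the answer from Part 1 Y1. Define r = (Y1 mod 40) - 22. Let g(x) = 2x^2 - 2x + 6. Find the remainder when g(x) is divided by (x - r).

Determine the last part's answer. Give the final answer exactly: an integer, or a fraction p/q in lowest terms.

Part 1: T(2) = 1*(34) + 1*(-30) = 4; iterating: T(2)=4, T(3)=38, T(4)=42, T(5)=80, T(6)=122, T(7)=202, T(8)=324, T(9)=526, T(10)=850; answer 850
Part 2: Y1 = 850; r = -12; remainder = value at the root: 2*(-12)^2 - 2*(-12)^1 + 6 = (288) + (24) + (6) = 318; answer 318

318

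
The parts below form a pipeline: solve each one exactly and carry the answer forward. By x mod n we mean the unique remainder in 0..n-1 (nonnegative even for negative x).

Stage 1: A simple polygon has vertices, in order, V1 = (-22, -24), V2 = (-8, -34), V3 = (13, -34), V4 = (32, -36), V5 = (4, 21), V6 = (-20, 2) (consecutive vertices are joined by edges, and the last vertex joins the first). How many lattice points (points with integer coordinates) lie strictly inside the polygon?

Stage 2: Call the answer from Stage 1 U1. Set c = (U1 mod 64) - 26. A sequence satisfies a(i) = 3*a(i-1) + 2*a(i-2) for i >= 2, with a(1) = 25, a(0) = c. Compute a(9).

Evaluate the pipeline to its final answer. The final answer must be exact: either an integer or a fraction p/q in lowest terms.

533959

Stage 1: cross terms: (-22*-34 - -8*-24)=556, (-8*-34 - 13*-34)=714, (13*-36 - 32*-34)=620, (32*21 - 4*-36)=816, (4*2 - -20*21)=428, (-20*-24 - -22*2)=524; twice the area = |3658| = 3658; area = 1829; boundary points = 2 + 21 + 1 + 1 + 1 + 2 = 28; strictly interior points = area - boundary/2 + 1 = 1816; answer 1816
Stage 2: U1 = 1816; c = -2; a(2) = 3*(25) + 2*(-2) = 71; iterating: a(2)=71, a(3)=263, a(4)=931, a(5)=3319, a(6)=11819, a(7)=42095, a(8)=149923, a(9)=533959; answer 533959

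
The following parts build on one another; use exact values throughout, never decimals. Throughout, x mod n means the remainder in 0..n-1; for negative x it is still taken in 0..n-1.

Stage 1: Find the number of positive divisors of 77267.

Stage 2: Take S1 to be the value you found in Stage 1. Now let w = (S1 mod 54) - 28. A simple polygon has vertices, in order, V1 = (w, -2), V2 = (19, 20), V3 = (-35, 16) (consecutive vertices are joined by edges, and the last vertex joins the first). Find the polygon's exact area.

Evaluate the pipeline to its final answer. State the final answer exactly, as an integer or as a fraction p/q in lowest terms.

504

Stage 1: 77267 is prime, so its only divisors are 1 and 77267; count = 2; answer 2
Stage 2: S1 = 2; w = -26; cross terms: (-26*20 - 19*-2)=-482, (19*16 - -35*20)=1004, (-35*-2 - -26*16)=486; twice the area = |1008| = 1008; area = 504; answer 504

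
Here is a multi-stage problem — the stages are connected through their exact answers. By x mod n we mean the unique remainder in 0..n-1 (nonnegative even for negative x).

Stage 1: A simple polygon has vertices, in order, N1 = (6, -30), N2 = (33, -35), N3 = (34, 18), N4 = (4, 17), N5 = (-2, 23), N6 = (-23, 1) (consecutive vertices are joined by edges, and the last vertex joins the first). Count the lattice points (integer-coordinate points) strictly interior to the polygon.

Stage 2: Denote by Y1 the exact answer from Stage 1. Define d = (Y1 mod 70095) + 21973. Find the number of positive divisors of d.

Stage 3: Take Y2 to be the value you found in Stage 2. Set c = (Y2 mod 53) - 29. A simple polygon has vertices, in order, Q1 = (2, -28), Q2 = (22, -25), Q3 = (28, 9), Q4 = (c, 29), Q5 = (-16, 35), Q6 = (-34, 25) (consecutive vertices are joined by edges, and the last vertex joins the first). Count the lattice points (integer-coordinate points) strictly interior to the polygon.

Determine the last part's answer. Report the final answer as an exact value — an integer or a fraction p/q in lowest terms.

1914

Stage 1: cross terms: (6*-35 - 33*-30)=780, (33*18 - 34*-35)=1784, (34*17 - 4*18)=506, (4*23 - -2*17)=126, (-2*1 - -23*23)=527, (-23*-30 - 6*1)=684; twice the area = |4407| = 4407; area = 4407/2; boundary points = 1 + 1 + 1 + 6 + 1 + 1 = 11; strictly interior points = area - boundary/2 + 1 = 2199; answer 2199
Stage 2: Y1 = 2199; d = 24172; 24172 = 2^2 * 6043; number of divisors = (2+1) * (1+1) = 6; answer 6
Stage 3: Y2 = 6; c = -23; cross terms: (2*-25 - 22*-28)=566, (22*9 - 28*-25)=898, (28*29 - -23*9)=1019, (-23*35 - -16*29)=-341, (-16*25 - -34*35)=790, (-34*-28 - 2*25)=902; twice the area = |3834| = 3834; area = 1917; boundary points = 1 + 2 + 1 + 1 + 2 + 1 = 8; strictly interior points = area - boundary/2 + 1 = 1914; answer 1914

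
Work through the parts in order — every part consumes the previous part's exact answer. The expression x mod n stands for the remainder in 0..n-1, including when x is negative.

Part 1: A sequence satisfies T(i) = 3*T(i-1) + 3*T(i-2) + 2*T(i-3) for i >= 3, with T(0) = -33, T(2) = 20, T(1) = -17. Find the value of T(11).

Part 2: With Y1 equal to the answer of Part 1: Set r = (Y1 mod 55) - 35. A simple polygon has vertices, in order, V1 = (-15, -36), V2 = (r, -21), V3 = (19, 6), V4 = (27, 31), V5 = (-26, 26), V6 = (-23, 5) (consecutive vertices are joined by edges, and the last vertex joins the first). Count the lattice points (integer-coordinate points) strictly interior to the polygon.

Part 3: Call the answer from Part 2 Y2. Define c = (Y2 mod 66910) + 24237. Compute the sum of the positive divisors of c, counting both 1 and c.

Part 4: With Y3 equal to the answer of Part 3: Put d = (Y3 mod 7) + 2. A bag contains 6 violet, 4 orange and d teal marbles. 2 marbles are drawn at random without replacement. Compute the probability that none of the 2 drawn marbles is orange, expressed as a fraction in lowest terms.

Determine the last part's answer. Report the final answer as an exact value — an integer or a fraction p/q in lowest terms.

14/33

Part 1: T(3) = 3*(20) + 3*(-17) + 2*(-33) = -57; iterating: T(3)=-57, T(4)=-145, T(5)=-566, T(6)=-2247, T(7)=-8729, T(8)=-34060, T(9)=-132861, T(10)=-518221, T(11)=-2021366; answer -2021366
Part 2: Y1 = -2021366; r = 14; cross terms: (-15*-21 - 14*-36)=819, (14*6 - 19*-21)=483, (19*31 - 27*6)=427, (27*26 - -26*31)=1508, (-26*5 - -23*26)=468, (-23*-36 - -15*5)=903; twice the area = |4608| = 4608; area = 2304; boundary points = 1 + 1 + 1 + 1 + 3 + 1 = 8; strictly interior points = area - boundary/2 + 1 = 2301; answer 2301
Part 3: Y2 = 2301; c = 26538; 26538 = 2 * 3 * 4423; sigma = (1 + 2) * (1 + 3) * (1 + 4423) = 3 * 4 * 4424 = 53088; answer 53088
Part 4: Y3 = 53088; d = 2; total draws C(12,2) = 66; favorable C(8,2) = 28; P = 14/33; answer 14/33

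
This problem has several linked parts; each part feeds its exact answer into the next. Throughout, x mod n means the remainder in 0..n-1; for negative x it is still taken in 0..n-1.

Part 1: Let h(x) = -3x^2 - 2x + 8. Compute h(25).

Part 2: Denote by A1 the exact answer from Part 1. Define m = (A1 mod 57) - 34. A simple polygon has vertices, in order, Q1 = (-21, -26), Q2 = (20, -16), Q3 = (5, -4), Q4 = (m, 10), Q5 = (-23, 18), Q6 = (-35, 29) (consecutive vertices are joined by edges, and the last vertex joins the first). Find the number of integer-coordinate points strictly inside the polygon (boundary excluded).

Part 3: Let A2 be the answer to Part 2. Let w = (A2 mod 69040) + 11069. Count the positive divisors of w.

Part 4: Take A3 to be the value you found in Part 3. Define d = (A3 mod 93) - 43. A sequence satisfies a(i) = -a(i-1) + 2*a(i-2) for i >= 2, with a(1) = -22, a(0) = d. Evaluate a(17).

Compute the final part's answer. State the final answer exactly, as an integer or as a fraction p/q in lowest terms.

480568

Part 1: -3*(25)^2 - 2*(25)^1 + 8 = (-1875) + (-50) + (8) = -1917; answer -1917
Part 2: A1 = -1917; m = -13; cross terms: (-21*-16 - 20*-26)=856, (20*-4 - 5*-16)=0, (5*10 - -13*-4)=-2, (-13*18 - -23*10)=-4, (-23*29 - -35*18)=-37, (-35*-26 - -21*29)=1519; twice the area = |2332| = 2332; area = 1166; boundary points = 1 + 3 + 2 + 2 + 1 + 1 = 10; strictly interior points = area - boundary/2 + 1 = 1162; answer 1162
Part 3: A2 = 1162; w = 12231; 12231 = 3^4 * 151; number of divisors = (4+1) * (1+1) = 10; answer 10
Part 4: A3 = 10; d = -33; a(2) = -1*(-22) + 2*(-33) = -44; iterating: a(2)=-44, a(3)=0, a(4)=-88, a(5)=88, a(6)=-264, a(7)=440, a(8)=-968, a(9)=1848, a(10)=-3784, a(11)=7480, a(12)=-15048, a(13)=30008, a(14)=-60104, a(15)=120120, a(16)=-240328, a(17)=480568; answer 480568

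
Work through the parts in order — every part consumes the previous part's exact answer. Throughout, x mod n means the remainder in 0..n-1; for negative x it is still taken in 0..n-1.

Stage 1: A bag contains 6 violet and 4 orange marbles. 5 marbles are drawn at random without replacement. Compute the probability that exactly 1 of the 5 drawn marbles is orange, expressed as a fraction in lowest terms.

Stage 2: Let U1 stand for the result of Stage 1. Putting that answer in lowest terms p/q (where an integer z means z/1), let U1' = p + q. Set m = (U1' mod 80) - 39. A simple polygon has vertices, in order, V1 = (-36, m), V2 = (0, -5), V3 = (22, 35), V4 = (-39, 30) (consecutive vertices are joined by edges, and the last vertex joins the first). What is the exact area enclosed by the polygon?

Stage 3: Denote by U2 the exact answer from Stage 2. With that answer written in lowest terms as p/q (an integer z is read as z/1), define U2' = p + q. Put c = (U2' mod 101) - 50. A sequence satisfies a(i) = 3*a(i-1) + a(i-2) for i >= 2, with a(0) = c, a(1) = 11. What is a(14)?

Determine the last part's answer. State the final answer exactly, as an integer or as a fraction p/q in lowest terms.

Stage 1: total draws C(10,5) = 252; favorable C(4,1)*C(6,4) = 60; P = 5/21; answer 5/21
Stage 2: U1 = 5/21; threaded value p + q = 26; m = -13; cross terms: (-36*-5 - 0*-13)=180, (0*35 - 22*-5)=110, (22*30 - -39*35)=2025, (-39*-13 - -36*30)=1587; twice the area = |3902| = 3902; area = 1951; answer 1951
Stage 3: U2 = 1951; threaded value p + q = 1952; c = -17; a(2) = 3*(11) + 1*(-17) = 16; iterating: a(2)=16, a(3)=59, a(4)=193, a(5)=638, a(6)=2107, a(7)=6959, a(8)=22984, a(9)=75911, a(10)=250717, a(11)=828062, a(12)=2734903, a(13)=9032771, a(14)=29833216; answer 29833216

29833216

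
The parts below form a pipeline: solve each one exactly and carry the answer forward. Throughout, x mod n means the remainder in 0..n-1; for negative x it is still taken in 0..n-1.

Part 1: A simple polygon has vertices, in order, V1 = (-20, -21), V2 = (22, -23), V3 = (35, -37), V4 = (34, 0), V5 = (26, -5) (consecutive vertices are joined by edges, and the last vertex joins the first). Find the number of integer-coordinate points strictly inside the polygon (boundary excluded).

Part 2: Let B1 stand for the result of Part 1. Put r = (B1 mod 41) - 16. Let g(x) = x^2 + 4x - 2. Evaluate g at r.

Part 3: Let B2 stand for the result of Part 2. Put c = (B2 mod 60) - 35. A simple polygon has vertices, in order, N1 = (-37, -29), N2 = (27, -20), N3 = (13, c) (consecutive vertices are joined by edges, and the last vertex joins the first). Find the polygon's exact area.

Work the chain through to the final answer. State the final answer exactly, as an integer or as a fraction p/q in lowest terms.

191

Part 1: cross terms: (-20*-23 - 22*-21)=922, (22*-37 - 35*-23)=-9, (35*0 - 34*-37)=1258, (34*-5 - 26*0)=-170, (26*-21 - -20*-5)=-646; twice the area = |1355| = 1355; area = 1355/2; boundary points = 2 + 1 + 1 + 1 + 2 = 7; strictly interior points = area - boundary/2 + 1 = 675; answer 675
Part 2: B1 = 675; r = 3; 1*(3)^2 + 4*(3)^1 - 2 = (9) + (12) + (-2) = 19; answer 19
Part 3: B2 = 19; c = -16; cross terms: (-37*-20 - 27*-29)=1523, (27*-16 - 13*-20)=-172, (13*-29 - -37*-16)=-969; twice the area = |382| = 382; area = 191; answer 191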